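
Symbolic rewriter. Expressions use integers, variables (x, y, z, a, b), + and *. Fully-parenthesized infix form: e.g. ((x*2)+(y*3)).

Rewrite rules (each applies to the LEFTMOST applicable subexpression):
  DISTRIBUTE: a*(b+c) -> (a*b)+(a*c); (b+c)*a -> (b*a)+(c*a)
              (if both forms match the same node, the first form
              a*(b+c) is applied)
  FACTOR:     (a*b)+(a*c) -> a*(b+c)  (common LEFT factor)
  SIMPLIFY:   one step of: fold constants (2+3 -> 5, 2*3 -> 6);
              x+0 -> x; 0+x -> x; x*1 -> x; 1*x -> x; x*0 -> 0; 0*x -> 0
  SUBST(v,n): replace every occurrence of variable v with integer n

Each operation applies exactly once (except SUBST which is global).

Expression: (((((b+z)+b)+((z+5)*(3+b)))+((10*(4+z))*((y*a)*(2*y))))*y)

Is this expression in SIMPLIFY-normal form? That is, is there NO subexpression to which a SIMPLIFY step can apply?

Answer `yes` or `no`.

Expression: (((((b+z)+b)+((z+5)*(3+b)))+((10*(4+z))*((y*a)*(2*y))))*y)
Scanning for simplifiable subexpressions (pre-order)...
  at root: (((((b+z)+b)+((z+5)*(3+b)))+((10*(4+z))*((y*a)*(2*y))))*y) (not simplifiable)
  at L: ((((b+z)+b)+((z+5)*(3+b)))+((10*(4+z))*((y*a)*(2*y)))) (not simplifiable)
  at LL: (((b+z)+b)+((z+5)*(3+b))) (not simplifiable)
  at LLL: ((b+z)+b) (not simplifiable)
  at LLLL: (b+z) (not simplifiable)
  at LLR: ((z+5)*(3+b)) (not simplifiable)
  at LLRL: (z+5) (not simplifiable)
  at LLRR: (3+b) (not simplifiable)
  at LR: ((10*(4+z))*((y*a)*(2*y))) (not simplifiable)
  at LRL: (10*(4+z)) (not simplifiable)
  at LRLR: (4+z) (not simplifiable)
  at LRR: ((y*a)*(2*y)) (not simplifiable)
  at LRRL: (y*a) (not simplifiable)
  at LRRR: (2*y) (not simplifiable)
Result: no simplifiable subexpression found -> normal form.

Answer: yes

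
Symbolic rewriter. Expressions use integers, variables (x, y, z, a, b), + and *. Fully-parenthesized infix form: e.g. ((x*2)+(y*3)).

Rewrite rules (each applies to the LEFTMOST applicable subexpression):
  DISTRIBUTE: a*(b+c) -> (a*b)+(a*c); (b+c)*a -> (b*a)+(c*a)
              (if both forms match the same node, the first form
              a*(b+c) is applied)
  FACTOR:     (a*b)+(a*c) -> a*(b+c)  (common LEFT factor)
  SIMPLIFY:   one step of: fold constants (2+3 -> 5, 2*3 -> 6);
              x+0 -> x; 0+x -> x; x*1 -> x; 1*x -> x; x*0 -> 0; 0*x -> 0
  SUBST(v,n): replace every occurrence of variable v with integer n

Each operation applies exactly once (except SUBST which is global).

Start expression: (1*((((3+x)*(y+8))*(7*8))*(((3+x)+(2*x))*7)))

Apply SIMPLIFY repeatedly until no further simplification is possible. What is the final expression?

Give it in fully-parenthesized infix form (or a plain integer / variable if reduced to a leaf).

Start: (1*((((3+x)*(y+8))*(7*8))*(((3+x)+(2*x))*7)))
Step 1: at root: (1*((((3+x)*(y+8))*(7*8))*(((3+x)+(2*x))*7))) -> ((((3+x)*(y+8))*(7*8))*(((3+x)+(2*x))*7)); overall: (1*((((3+x)*(y+8))*(7*8))*(((3+x)+(2*x))*7))) -> ((((3+x)*(y+8))*(7*8))*(((3+x)+(2*x))*7))
Step 2: at LR: (7*8) -> 56; overall: ((((3+x)*(y+8))*(7*8))*(((3+x)+(2*x))*7)) -> ((((3+x)*(y+8))*56)*(((3+x)+(2*x))*7))
Fixed point: ((((3+x)*(y+8))*56)*(((3+x)+(2*x))*7))

Answer: ((((3+x)*(y+8))*56)*(((3+x)+(2*x))*7))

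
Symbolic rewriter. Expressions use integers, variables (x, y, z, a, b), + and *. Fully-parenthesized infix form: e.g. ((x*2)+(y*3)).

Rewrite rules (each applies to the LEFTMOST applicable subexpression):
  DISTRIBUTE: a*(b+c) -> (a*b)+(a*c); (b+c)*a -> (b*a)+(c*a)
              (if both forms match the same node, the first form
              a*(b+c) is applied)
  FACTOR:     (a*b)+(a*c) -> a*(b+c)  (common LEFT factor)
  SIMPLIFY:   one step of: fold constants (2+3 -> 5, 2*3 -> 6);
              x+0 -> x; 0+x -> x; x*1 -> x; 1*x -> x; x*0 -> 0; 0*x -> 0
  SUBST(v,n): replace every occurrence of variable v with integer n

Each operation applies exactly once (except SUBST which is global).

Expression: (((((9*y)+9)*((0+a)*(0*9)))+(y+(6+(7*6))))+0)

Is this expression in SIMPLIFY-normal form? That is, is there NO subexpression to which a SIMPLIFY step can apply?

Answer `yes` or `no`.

Expression: (((((9*y)+9)*((0+a)*(0*9)))+(y+(6+(7*6))))+0)
Scanning for simplifiable subexpressions (pre-order)...
  at root: (((((9*y)+9)*((0+a)*(0*9)))+(y+(6+(7*6))))+0) (SIMPLIFIABLE)
  at L: ((((9*y)+9)*((0+a)*(0*9)))+(y+(6+(7*6)))) (not simplifiable)
  at LL: (((9*y)+9)*((0+a)*(0*9))) (not simplifiable)
  at LLL: ((9*y)+9) (not simplifiable)
  at LLLL: (9*y) (not simplifiable)
  at LLR: ((0+a)*(0*9)) (not simplifiable)
  at LLRL: (0+a) (SIMPLIFIABLE)
  at LLRR: (0*9) (SIMPLIFIABLE)
  at LR: (y+(6+(7*6))) (not simplifiable)
  at LRR: (6+(7*6)) (not simplifiable)
  at LRRR: (7*6) (SIMPLIFIABLE)
Found simplifiable subexpr at path root: (((((9*y)+9)*((0+a)*(0*9)))+(y+(6+(7*6))))+0)
One SIMPLIFY step would give: ((((9*y)+9)*((0+a)*(0*9)))+(y+(6+(7*6))))
-> NOT in normal form.

Answer: no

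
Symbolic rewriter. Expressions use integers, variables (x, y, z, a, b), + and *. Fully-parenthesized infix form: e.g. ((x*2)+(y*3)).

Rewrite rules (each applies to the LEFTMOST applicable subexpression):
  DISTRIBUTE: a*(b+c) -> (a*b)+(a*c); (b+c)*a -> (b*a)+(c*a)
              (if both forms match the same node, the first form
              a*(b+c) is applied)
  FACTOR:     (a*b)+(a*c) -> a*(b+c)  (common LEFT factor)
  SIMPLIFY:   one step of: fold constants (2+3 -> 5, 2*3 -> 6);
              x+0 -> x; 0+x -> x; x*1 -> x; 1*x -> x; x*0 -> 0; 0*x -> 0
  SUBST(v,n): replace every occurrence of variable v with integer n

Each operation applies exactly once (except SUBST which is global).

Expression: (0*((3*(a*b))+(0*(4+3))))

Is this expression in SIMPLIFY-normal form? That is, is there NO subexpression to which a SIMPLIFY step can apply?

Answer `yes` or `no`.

Expression: (0*((3*(a*b))+(0*(4+3))))
Scanning for simplifiable subexpressions (pre-order)...
  at root: (0*((3*(a*b))+(0*(4+3)))) (SIMPLIFIABLE)
  at R: ((3*(a*b))+(0*(4+3))) (not simplifiable)
  at RL: (3*(a*b)) (not simplifiable)
  at RLR: (a*b) (not simplifiable)
  at RR: (0*(4+3)) (SIMPLIFIABLE)
  at RRR: (4+3) (SIMPLIFIABLE)
Found simplifiable subexpr at path root: (0*((3*(a*b))+(0*(4+3))))
One SIMPLIFY step would give: 0
-> NOT in normal form.

Answer: no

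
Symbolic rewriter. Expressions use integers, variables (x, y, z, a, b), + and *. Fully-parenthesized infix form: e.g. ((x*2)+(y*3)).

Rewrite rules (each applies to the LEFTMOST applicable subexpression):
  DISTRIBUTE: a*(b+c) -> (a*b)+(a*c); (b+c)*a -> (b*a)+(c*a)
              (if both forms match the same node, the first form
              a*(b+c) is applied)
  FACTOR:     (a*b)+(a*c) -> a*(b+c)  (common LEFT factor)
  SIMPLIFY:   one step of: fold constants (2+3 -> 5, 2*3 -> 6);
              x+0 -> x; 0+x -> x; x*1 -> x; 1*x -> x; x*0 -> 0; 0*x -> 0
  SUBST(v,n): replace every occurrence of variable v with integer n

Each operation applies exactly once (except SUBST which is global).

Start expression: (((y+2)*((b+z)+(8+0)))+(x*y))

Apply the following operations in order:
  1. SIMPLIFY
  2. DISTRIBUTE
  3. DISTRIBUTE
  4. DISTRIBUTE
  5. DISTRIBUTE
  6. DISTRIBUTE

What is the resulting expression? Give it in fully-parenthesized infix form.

Start: (((y+2)*((b+z)+(8+0)))+(x*y))
Apply SIMPLIFY at LRR (target: (8+0)): (((y+2)*((b+z)+(8+0)))+(x*y)) -> (((y+2)*((b+z)+8))+(x*y))
Apply DISTRIBUTE at L (target: ((y+2)*((b+z)+8))): (((y+2)*((b+z)+8))+(x*y)) -> ((((y+2)*(b+z))+((y+2)*8))+(x*y))
Apply DISTRIBUTE at LL (target: ((y+2)*(b+z))): ((((y+2)*(b+z))+((y+2)*8))+(x*y)) -> (((((y+2)*b)+((y+2)*z))+((y+2)*8))+(x*y))
Apply DISTRIBUTE at LLL (target: ((y+2)*b)): (((((y+2)*b)+((y+2)*z))+((y+2)*8))+(x*y)) -> (((((y*b)+(2*b))+((y+2)*z))+((y+2)*8))+(x*y))
Apply DISTRIBUTE at LLR (target: ((y+2)*z)): (((((y*b)+(2*b))+((y+2)*z))+((y+2)*8))+(x*y)) -> (((((y*b)+(2*b))+((y*z)+(2*z)))+((y+2)*8))+(x*y))
Apply DISTRIBUTE at LR (target: ((y+2)*8)): (((((y*b)+(2*b))+((y*z)+(2*z)))+((y+2)*8))+(x*y)) -> (((((y*b)+(2*b))+((y*z)+(2*z)))+((y*8)+(2*8)))+(x*y))

Answer: (((((y*b)+(2*b))+((y*z)+(2*z)))+((y*8)+(2*8)))+(x*y))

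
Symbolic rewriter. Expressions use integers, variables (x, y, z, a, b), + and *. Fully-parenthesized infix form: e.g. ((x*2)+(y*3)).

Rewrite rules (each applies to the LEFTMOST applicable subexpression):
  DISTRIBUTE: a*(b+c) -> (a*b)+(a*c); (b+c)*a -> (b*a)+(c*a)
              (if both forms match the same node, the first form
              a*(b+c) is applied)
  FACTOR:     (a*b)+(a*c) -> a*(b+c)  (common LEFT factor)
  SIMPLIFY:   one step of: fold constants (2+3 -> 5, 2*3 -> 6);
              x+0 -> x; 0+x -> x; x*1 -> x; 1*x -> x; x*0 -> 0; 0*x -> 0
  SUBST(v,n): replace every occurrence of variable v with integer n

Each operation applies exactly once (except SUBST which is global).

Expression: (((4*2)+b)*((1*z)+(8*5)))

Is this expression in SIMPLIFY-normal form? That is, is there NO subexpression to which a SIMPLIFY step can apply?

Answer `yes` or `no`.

Expression: (((4*2)+b)*((1*z)+(8*5)))
Scanning for simplifiable subexpressions (pre-order)...
  at root: (((4*2)+b)*((1*z)+(8*5))) (not simplifiable)
  at L: ((4*2)+b) (not simplifiable)
  at LL: (4*2) (SIMPLIFIABLE)
  at R: ((1*z)+(8*5)) (not simplifiable)
  at RL: (1*z) (SIMPLIFIABLE)
  at RR: (8*5) (SIMPLIFIABLE)
Found simplifiable subexpr at path LL: (4*2)
One SIMPLIFY step would give: ((8+b)*((1*z)+(8*5)))
-> NOT in normal form.

Answer: no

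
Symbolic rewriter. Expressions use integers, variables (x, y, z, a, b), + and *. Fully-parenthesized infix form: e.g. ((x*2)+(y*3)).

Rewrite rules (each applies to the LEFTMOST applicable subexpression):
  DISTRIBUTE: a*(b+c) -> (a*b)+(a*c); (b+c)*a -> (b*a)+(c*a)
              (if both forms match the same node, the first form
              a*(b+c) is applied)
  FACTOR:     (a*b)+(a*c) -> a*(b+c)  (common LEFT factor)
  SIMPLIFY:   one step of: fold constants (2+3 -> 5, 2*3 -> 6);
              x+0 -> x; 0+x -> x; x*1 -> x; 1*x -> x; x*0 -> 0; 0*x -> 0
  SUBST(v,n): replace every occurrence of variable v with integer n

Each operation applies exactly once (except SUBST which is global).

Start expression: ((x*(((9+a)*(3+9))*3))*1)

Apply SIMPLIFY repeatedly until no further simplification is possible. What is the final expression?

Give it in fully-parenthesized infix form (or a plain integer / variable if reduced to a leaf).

Answer: (x*(((9+a)*12)*3))

Derivation:
Start: ((x*(((9+a)*(3+9))*3))*1)
Step 1: at root: ((x*(((9+a)*(3+9))*3))*1) -> (x*(((9+a)*(3+9))*3)); overall: ((x*(((9+a)*(3+9))*3))*1) -> (x*(((9+a)*(3+9))*3))
Step 2: at RLR: (3+9) -> 12; overall: (x*(((9+a)*(3+9))*3)) -> (x*(((9+a)*12)*3))
Fixed point: (x*(((9+a)*12)*3))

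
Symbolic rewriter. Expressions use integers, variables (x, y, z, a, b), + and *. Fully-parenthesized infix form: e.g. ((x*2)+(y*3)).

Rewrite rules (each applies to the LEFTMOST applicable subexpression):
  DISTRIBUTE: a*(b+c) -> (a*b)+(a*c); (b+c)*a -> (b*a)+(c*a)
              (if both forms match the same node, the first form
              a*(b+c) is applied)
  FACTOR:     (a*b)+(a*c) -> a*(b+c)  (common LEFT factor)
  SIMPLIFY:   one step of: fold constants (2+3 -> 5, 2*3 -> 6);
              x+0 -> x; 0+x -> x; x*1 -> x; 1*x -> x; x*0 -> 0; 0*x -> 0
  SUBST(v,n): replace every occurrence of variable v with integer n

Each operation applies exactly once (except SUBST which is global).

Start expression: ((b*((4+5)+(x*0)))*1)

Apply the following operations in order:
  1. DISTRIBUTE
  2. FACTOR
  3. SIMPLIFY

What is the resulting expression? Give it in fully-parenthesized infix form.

Start: ((b*((4+5)+(x*0)))*1)
Apply DISTRIBUTE at L (target: (b*((4+5)+(x*0)))): ((b*((4+5)+(x*0)))*1) -> (((b*(4+5))+(b*(x*0)))*1)
Apply FACTOR at L (target: ((b*(4+5))+(b*(x*0)))): (((b*(4+5))+(b*(x*0)))*1) -> ((b*((4+5)+(x*0)))*1)
Apply SIMPLIFY at root (target: ((b*((4+5)+(x*0)))*1)): ((b*((4+5)+(x*0)))*1) -> (b*((4+5)+(x*0)))

Answer: (b*((4+5)+(x*0)))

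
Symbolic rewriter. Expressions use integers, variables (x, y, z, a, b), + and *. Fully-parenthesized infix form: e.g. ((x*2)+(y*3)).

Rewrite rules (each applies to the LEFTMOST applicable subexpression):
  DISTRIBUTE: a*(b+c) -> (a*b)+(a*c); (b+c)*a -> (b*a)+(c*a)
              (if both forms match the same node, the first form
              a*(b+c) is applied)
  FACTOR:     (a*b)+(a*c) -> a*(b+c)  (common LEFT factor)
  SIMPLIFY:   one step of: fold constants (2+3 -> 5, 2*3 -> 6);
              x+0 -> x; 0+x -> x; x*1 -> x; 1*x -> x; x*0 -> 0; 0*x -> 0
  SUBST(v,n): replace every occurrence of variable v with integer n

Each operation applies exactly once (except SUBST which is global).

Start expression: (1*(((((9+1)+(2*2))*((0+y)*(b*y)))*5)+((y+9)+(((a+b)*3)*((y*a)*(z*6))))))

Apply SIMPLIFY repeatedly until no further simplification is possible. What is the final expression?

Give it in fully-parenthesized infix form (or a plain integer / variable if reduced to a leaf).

Answer: (((14*(y*(b*y)))*5)+((y+9)+(((a+b)*3)*((y*a)*(z*6)))))

Derivation:
Start: (1*(((((9+1)+(2*2))*((0+y)*(b*y)))*5)+((y+9)+(((a+b)*3)*((y*a)*(z*6))))))
Step 1: at root: (1*(((((9+1)+(2*2))*((0+y)*(b*y)))*5)+((y+9)+(((a+b)*3)*((y*a)*(z*6)))))) -> (((((9+1)+(2*2))*((0+y)*(b*y)))*5)+((y+9)+(((a+b)*3)*((y*a)*(z*6))))); overall: (1*(((((9+1)+(2*2))*((0+y)*(b*y)))*5)+((y+9)+(((a+b)*3)*((y*a)*(z*6)))))) -> (((((9+1)+(2*2))*((0+y)*(b*y)))*5)+((y+9)+(((a+b)*3)*((y*a)*(z*6)))))
Step 2: at LLLL: (9+1) -> 10; overall: (((((9+1)+(2*2))*((0+y)*(b*y)))*5)+((y+9)+(((a+b)*3)*((y*a)*(z*6))))) -> ((((10+(2*2))*((0+y)*(b*y)))*5)+((y+9)+(((a+b)*3)*((y*a)*(z*6)))))
Step 3: at LLLR: (2*2) -> 4; overall: ((((10+(2*2))*((0+y)*(b*y)))*5)+((y+9)+(((a+b)*3)*((y*a)*(z*6))))) -> ((((10+4)*((0+y)*(b*y)))*5)+((y+9)+(((a+b)*3)*((y*a)*(z*6)))))
Step 4: at LLL: (10+4) -> 14; overall: ((((10+4)*((0+y)*(b*y)))*5)+((y+9)+(((a+b)*3)*((y*a)*(z*6))))) -> (((14*((0+y)*(b*y)))*5)+((y+9)+(((a+b)*3)*((y*a)*(z*6)))))
Step 5: at LLRL: (0+y) -> y; overall: (((14*((0+y)*(b*y)))*5)+((y+9)+(((a+b)*3)*((y*a)*(z*6))))) -> (((14*(y*(b*y)))*5)+((y+9)+(((a+b)*3)*((y*a)*(z*6)))))
Fixed point: (((14*(y*(b*y)))*5)+((y+9)+(((a+b)*3)*((y*a)*(z*6)))))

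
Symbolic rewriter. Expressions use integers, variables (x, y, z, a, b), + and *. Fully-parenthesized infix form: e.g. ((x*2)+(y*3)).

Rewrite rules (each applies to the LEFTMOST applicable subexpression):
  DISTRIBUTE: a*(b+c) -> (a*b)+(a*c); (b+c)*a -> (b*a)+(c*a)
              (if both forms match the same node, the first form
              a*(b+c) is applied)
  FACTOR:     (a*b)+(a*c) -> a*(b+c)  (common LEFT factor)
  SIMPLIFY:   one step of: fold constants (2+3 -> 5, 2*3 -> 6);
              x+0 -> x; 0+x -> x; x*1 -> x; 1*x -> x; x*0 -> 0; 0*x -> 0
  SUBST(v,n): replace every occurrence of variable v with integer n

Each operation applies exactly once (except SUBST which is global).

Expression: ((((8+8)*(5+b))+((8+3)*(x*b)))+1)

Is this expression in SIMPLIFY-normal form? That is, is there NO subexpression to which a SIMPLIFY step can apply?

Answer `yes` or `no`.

Expression: ((((8+8)*(5+b))+((8+3)*(x*b)))+1)
Scanning for simplifiable subexpressions (pre-order)...
  at root: ((((8+8)*(5+b))+((8+3)*(x*b)))+1) (not simplifiable)
  at L: (((8+8)*(5+b))+((8+3)*(x*b))) (not simplifiable)
  at LL: ((8+8)*(5+b)) (not simplifiable)
  at LLL: (8+8) (SIMPLIFIABLE)
  at LLR: (5+b) (not simplifiable)
  at LR: ((8+3)*(x*b)) (not simplifiable)
  at LRL: (8+3) (SIMPLIFIABLE)
  at LRR: (x*b) (not simplifiable)
Found simplifiable subexpr at path LLL: (8+8)
One SIMPLIFY step would give: (((16*(5+b))+((8+3)*(x*b)))+1)
-> NOT in normal form.

Answer: no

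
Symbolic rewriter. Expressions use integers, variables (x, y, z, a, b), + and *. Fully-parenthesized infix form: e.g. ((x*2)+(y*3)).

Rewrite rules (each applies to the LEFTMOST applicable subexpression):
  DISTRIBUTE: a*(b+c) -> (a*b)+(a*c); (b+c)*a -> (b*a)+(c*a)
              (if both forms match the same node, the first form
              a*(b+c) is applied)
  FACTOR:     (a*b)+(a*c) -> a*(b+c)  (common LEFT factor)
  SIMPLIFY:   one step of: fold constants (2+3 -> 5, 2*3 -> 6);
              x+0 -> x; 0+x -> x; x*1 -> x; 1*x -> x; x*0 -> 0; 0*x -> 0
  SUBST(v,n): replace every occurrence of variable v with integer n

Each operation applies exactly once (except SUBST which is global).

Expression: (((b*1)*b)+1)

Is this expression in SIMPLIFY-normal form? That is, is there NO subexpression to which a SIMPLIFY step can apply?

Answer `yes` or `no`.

Expression: (((b*1)*b)+1)
Scanning for simplifiable subexpressions (pre-order)...
  at root: (((b*1)*b)+1) (not simplifiable)
  at L: ((b*1)*b) (not simplifiable)
  at LL: (b*1) (SIMPLIFIABLE)
Found simplifiable subexpr at path LL: (b*1)
One SIMPLIFY step would give: ((b*b)+1)
-> NOT in normal form.

Answer: no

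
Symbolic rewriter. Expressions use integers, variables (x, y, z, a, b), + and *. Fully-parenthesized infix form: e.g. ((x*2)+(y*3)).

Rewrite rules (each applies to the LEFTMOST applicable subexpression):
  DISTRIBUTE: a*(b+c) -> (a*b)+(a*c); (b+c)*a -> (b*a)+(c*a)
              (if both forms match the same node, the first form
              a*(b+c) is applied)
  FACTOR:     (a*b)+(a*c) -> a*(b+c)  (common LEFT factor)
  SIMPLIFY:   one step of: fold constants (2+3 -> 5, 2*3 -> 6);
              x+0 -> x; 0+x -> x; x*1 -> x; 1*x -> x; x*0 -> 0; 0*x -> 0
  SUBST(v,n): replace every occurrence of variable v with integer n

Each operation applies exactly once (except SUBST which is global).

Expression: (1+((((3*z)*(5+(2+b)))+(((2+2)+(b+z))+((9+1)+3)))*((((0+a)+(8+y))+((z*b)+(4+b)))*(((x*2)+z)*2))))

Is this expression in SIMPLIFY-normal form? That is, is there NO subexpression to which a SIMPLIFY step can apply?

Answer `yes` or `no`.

Answer: no

Derivation:
Expression: (1+((((3*z)*(5+(2+b)))+(((2+2)+(b+z))+((9+1)+3)))*((((0+a)+(8+y))+((z*b)+(4+b)))*(((x*2)+z)*2))))
Scanning for simplifiable subexpressions (pre-order)...
  at root: (1+((((3*z)*(5+(2+b)))+(((2+2)+(b+z))+((9+1)+3)))*((((0+a)+(8+y))+((z*b)+(4+b)))*(((x*2)+z)*2)))) (not simplifiable)
  at R: ((((3*z)*(5+(2+b)))+(((2+2)+(b+z))+((9+1)+3)))*((((0+a)+(8+y))+((z*b)+(4+b)))*(((x*2)+z)*2))) (not simplifiable)
  at RL: (((3*z)*(5+(2+b)))+(((2+2)+(b+z))+((9+1)+3))) (not simplifiable)
  at RLL: ((3*z)*(5+(2+b))) (not simplifiable)
  at RLLL: (3*z) (not simplifiable)
  at RLLR: (5+(2+b)) (not simplifiable)
  at RLLRR: (2+b) (not simplifiable)
  at RLR: (((2+2)+(b+z))+((9+1)+3)) (not simplifiable)
  at RLRL: ((2+2)+(b+z)) (not simplifiable)
  at RLRLL: (2+2) (SIMPLIFIABLE)
  at RLRLR: (b+z) (not simplifiable)
  at RLRR: ((9+1)+3) (not simplifiable)
  at RLRRL: (9+1) (SIMPLIFIABLE)
  at RR: ((((0+a)+(8+y))+((z*b)+(4+b)))*(((x*2)+z)*2)) (not simplifiable)
  at RRL: (((0+a)+(8+y))+((z*b)+(4+b))) (not simplifiable)
  at RRLL: ((0+a)+(8+y)) (not simplifiable)
  at RRLLL: (0+a) (SIMPLIFIABLE)
  at RRLLR: (8+y) (not simplifiable)
  at RRLR: ((z*b)+(4+b)) (not simplifiable)
  at RRLRL: (z*b) (not simplifiable)
  at RRLRR: (4+b) (not simplifiable)
  at RRR: (((x*2)+z)*2) (not simplifiable)
  at RRRL: ((x*2)+z) (not simplifiable)
  at RRRLL: (x*2) (not simplifiable)
Found simplifiable subexpr at path RLRLL: (2+2)
One SIMPLIFY step would give: (1+((((3*z)*(5+(2+b)))+((4+(b+z))+((9+1)+3)))*((((0+a)+(8+y))+((z*b)+(4+b)))*(((x*2)+z)*2))))
-> NOT in normal form.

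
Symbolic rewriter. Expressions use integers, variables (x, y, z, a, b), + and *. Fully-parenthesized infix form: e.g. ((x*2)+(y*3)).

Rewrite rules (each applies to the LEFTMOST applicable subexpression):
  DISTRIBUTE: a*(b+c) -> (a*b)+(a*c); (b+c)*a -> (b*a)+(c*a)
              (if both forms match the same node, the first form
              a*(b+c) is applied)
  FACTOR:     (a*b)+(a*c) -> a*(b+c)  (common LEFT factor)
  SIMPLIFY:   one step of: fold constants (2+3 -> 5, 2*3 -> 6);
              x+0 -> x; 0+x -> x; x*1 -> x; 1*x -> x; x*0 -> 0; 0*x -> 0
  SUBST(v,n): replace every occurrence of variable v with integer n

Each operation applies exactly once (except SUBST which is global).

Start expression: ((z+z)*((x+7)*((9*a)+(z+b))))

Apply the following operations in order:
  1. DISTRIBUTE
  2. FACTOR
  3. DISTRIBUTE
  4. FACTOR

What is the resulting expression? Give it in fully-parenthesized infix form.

Answer: (z*(((x+7)*((9*a)+(z+b)))+((x+7)*((9*a)+(z+b)))))

Derivation:
Start: ((z+z)*((x+7)*((9*a)+(z+b))))
Apply DISTRIBUTE at root (target: ((z+z)*((x+7)*((9*a)+(z+b))))): ((z+z)*((x+7)*((9*a)+(z+b)))) -> ((z*((x+7)*((9*a)+(z+b))))+(z*((x+7)*((9*a)+(z+b)))))
Apply FACTOR at root (target: ((z*((x+7)*((9*a)+(z+b))))+(z*((x+7)*((9*a)+(z+b)))))): ((z*((x+7)*((9*a)+(z+b))))+(z*((x+7)*((9*a)+(z+b))))) -> (z*(((x+7)*((9*a)+(z+b)))+((x+7)*((9*a)+(z+b)))))
Apply DISTRIBUTE at root (target: (z*(((x+7)*((9*a)+(z+b)))+((x+7)*((9*a)+(z+b)))))): (z*(((x+7)*((9*a)+(z+b)))+((x+7)*((9*a)+(z+b))))) -> ((z*((x+7)*((9*a)+(z+b))))+(z*((x+7)*((9*a)+(z+b)))))
Apply FACTOR at root (target: ((z*((x+7)*((9*a)+(z+b))))+(z*((x+7)*((9*a)+(z+b)))))): ((z*((x+7)*((9*a)+(z+b))))+(z*((x+7)*((9*a)+(z+b))))) -> (z*(((x+7)*((9*a)+(z+b)))+((x+7)*((9*a)+(z+b)))))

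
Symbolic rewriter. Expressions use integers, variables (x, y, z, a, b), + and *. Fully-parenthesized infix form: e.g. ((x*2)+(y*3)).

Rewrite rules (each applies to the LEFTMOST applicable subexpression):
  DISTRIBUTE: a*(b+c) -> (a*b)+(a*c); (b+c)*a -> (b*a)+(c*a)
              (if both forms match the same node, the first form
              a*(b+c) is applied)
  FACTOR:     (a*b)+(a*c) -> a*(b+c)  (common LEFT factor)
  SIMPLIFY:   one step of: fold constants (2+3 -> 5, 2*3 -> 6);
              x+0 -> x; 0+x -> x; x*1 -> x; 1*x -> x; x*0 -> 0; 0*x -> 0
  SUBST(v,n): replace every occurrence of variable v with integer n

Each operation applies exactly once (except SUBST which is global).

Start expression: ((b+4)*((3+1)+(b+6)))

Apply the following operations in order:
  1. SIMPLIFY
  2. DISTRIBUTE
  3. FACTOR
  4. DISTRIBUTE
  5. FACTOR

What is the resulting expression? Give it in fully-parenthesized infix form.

Start: ((b+4)*((3+1)+(b+6)))
Apply SIMPLIFY at RL (target: (3+1)): ((b+4)*((3+1)+(b+6))) -> ((b+4)*(4+(b+6)))
Apply DISTRIBUTE at root (target: ((b+4)*(4+(b+6)))): ((b+4)*(4+(b+6))) -> (((b+4)*4)+((b+4)*(b+6)))
Apply FACTOR at root (target: (((b+4)*4)+((b+4)*(b+6)))): (((b+4)*4)+((b+4)*(b+6))) -> ((b+4)*(4+(b+6)))
Apply DISTRIBUTE at root (target: ((b+4)*(4+(b+6)))): ((b+4)*(4+(b+6))) -> (((b+4)*4)+((b+4)*(b+6)))
Apply FACTOR at root (target: (((b+4)*4)+((b+4)*(b+6)))): (((b+4)*4)+((b+4)*(b+6))) -> ((b+4)*(4+(b+6)))

Answer: ((b+4)*(4+(b+6)))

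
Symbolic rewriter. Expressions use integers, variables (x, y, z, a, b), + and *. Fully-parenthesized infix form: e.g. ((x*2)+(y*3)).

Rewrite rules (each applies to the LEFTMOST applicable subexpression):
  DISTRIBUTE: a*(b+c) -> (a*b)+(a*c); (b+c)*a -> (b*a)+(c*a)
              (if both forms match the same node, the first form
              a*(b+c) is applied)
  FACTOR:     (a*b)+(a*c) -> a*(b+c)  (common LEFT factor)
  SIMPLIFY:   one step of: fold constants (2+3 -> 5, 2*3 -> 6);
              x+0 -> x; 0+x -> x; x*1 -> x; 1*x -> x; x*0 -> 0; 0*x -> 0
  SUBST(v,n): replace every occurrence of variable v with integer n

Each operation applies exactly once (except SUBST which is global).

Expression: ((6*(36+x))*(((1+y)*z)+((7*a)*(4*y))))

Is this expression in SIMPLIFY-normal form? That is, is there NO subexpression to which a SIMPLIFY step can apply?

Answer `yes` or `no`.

Answer: yes

Derivation:
Expression: ((6*(36+x))*(((1+y)*z)+((7*a)*(4*y))))
Scanning for simplifiable subexpressions (pre-order)...
  at root: ((6*(36+x))*(((1+y)*z)+((7*a)*(4*y)))) (not simplifiable)
  at L: (6*(36+x)) (not simplifiable)
  at LR: (36+x) (not simplifiable)
  at R: (((1+y)*z)+((7*a)*(4*y))) (not simplifiable)
  at RL: ((1+y)*z) (not simplifiable)
  at RLL: (1+y) (not simplifiable)
  at RR: ((7*a)*(4*y)) (not simplifiable)
  at RRL: (7*a) (not simplifiable)
  at RRR: (4*y) (not simplifiable)
Result: no simplifiable subexpression found -> normal form.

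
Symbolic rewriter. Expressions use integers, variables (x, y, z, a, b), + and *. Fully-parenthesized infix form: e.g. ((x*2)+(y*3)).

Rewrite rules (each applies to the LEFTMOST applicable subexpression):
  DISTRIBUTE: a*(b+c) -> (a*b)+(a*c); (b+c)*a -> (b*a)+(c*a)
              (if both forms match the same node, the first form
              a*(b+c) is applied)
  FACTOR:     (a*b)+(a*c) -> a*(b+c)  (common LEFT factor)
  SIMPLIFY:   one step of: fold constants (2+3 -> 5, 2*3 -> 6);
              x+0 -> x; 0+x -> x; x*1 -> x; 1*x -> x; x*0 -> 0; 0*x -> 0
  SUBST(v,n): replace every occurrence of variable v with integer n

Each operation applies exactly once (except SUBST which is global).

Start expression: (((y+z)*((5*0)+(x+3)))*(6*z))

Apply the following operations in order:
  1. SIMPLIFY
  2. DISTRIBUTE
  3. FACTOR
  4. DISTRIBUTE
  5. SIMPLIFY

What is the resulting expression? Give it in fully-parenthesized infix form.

Start: (((y+z)*((5*0)+(x+3)))*(6*z))
Apply SIMPLIFY at LRL (target: (5*0)): (((y+z)*((5*0)+(x+3)))*(6*z)) -> (((y+z)*(0+(x+3)))*(6*z))
Apply DISTRIBUTE at L (target: ((y+z)*(0+(x+3)))): (((y+z)*(0+(x+3)))*(6*z)) -> ((((y+z)*0)+((y+z)*(x+3)))*(6*z))
Apply FACTOR at L (target: (((y+z)*0)+((y+z)*(x+3)))): ((((y+z)*0)+((y+z)*(x+3)))*(6*z)) -> (((y+z)*(0+(x+3)))*(6*z))
Apply DISTRIBUTE at L (target: ((y+z)*(0+(x+3)))): (((y+z)*(0+(x+3)))*(6*z)) -> ((((y+z)*0)+((y+z)*(x+3)))*(6*z))
Apply SIMPLIFY at LL (target: ((y+z)*0)): ((((y+z)*0)+((y+z)*(x+3)))*(6*z)) -> ((0+((y+z)*(x+3)))*(6*z))

Answer: ((0+((y+z)*(x+3)))*(6*z))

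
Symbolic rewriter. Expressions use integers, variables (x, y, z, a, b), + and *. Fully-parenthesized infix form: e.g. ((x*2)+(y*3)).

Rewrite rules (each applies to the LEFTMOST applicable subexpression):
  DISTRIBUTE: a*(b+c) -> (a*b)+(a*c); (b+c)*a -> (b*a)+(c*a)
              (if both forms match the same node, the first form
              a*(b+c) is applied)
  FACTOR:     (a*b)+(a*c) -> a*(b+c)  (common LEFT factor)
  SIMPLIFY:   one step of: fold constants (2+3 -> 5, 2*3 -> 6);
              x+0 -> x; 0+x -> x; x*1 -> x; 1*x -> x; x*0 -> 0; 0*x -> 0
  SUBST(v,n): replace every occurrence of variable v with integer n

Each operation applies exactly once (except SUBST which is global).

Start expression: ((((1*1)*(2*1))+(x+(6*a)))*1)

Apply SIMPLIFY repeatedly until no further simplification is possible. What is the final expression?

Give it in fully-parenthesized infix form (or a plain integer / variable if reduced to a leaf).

Start: ((((1*1)*(2*1))+(x+(6*a)))*1)
Step 1: at root: ((((1*1)*(2*1))+(x+(6*a)))*1) -> (((1*1)*(2*1))+(x+(6*a))); overall: ((((1*1)*(2*1))+(x+(6*a)))*1) -> (((1*1)*(2*1))+(x+(6*a)))
Step 2: at LL: (1*1) -> 1; overall: (((1*1)*(2*1))+(x+(6*a))) -> ((1*(2*1))+(x+(6*a)))
Step 3: at L: (1*(2*1)) -> (2*1); overall: ((1*(2*1))+(x+(6*a))) -> ((2*1)+(x+(6*a)))
Step 4: at L: (2*1) -> 2; overall: ((2*1)+(x+(6*a))) -> (2+(x+(6*a)))
Fixed point: (2+(x+(6*a)))

Answer: (2+(x+(6*a)))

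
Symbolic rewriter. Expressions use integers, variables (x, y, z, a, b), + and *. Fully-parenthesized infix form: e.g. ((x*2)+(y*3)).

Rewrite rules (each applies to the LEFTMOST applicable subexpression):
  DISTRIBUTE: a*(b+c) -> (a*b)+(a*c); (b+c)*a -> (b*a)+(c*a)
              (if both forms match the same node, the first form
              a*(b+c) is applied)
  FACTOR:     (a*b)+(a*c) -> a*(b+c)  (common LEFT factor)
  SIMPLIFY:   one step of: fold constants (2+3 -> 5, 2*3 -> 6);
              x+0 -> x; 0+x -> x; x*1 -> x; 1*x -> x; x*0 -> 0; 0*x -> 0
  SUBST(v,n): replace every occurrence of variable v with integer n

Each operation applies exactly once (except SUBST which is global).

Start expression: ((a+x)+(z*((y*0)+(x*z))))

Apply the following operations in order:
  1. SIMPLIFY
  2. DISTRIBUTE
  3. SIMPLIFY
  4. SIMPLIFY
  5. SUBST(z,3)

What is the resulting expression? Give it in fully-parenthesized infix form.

Answer: ((a+x)+(3*(x*3)))

Derivation:
Start: ((a+x)+(z*((y*0)+(x*z))))
Apply SIMPLIFY at RRL (target: (y*0)): ((a+x)+(z*((y*0)+(x*z)))) -> ((a+x)+(z*(0+(x*z))))
Apply DISTRIBUTE at R (target: (z*(0+(x*z)))): ((a+x)+(z*(0+(x*z)))) -> ((a+x)+((z*0)+(z*(x*z))))
Apply SIMPLIFY at RL (target: (z*0)): ((a+x)+((z*0)+(z*(x*z)))) -> ((a+x)+(0+(z*(x*z))))
Apply SIMPLIFY at R (target: (0+(z*(x*z)))): ((a+x)+(0+(z*(x*z)))) -> ((a+x)+(z*(x*z)))
Apply SUBST(z,3): ((a+x)+(z*(x*z))) -> ((a+x)+(3*(x*3)))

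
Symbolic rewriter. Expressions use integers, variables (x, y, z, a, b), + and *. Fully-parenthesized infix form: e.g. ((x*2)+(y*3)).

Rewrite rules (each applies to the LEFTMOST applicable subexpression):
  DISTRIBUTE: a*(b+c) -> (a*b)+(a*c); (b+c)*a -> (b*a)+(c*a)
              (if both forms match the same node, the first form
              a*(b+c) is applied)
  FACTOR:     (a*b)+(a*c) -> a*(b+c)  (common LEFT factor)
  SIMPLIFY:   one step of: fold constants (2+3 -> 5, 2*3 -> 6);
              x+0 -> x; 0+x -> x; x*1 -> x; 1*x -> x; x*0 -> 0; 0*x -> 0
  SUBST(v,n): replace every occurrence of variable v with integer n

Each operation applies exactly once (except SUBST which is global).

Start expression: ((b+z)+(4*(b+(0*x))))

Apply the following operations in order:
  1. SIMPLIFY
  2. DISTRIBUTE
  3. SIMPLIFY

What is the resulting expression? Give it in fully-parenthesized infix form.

Answer: ((b+z)+((4*b)+0))

Derivation:
Start: ((b+z)+(4*(b+(0*x))))
Apply SIMPLIFY at RRR (target: (0*x)): ((b+z)+(4*(b+(0*x)))) -> ((b+z)+(4*(b+0)))
Apply DISTRIBUTE at R (target: (4*(b+0))): ((b+z)+(4*(b+0))) -> ((b+z)+((4*b)+(4*0)))
Apply SIMPLIFY at RR (target: (4*0)): ((b+z)+((4*b)+(4*0))) -> ((b+z)+((4*b)+0))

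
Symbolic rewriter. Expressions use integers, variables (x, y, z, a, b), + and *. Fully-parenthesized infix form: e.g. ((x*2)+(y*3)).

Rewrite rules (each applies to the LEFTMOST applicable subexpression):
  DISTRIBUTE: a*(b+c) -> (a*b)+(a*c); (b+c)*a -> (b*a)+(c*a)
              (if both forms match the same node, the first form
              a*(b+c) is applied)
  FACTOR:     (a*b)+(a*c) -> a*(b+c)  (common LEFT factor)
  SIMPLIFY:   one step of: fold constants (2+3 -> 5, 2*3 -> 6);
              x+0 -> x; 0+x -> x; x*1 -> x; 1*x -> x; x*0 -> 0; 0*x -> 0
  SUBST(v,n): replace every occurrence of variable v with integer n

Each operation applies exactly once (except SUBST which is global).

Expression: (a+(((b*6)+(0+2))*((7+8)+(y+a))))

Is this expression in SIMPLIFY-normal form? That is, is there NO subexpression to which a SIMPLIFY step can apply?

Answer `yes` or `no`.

Answer: no

Derivation:
Expression: (a+(((b*6)+(0+2))*((7+8)+(y+a))))
Scanning for simplifiable subexpressions (pre-order)...
  at root: (a+(((b*6)+(0+2))*((7+8)+(y+a)))) (not simplifiable)
  at R: (((b*6)+(0+2))*((7+8)+(y+a))) (not simplifiable)
  at RL: ((b*6)+(0+2)) (not simplifiable)
  at RLL: (b*6) (not simplifiable)
  at RLR: (0+2) (SIMPLIFIABLE)
  at RR: ((7+8)+(y+a)) (not simplifiable)
  at RRL: (7+8) (SIMPLIFIABLE)
  at RRR: (y+a) (not simplifiable)
Found simplifiable subexpr at path RLR: (0+2)
One SIMPLIFY step would give: (a+(((b*6)+2)*((7+8)+(y+a))))
-> NOT in normal form.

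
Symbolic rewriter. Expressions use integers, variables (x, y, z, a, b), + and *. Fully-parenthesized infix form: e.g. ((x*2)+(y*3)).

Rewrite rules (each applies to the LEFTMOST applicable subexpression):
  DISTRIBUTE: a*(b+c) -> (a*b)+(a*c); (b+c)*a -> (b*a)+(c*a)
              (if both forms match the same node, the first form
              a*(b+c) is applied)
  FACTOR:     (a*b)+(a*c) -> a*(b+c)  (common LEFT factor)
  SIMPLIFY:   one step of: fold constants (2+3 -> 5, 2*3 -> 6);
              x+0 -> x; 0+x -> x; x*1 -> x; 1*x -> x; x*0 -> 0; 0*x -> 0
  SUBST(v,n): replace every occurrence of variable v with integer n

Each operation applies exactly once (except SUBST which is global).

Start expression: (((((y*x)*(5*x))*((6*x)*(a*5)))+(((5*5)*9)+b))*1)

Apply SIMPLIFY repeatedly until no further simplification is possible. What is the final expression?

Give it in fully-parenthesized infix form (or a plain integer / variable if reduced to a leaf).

Start: (((((y*x)*(5*x))*((6*x)*(a*5)))+(((5*5)*9)+b))*1)
Step 1: at root: (((((y*x)*(5*x))*((6*x)*(a*5)))+(((5*5)*9)+b))*1) -> ((((y*x)*(5*x))*((6*x)*(a*5)))+(((5*5)*9)+b)); overall: (((((y*x)*(5*x))*((6*x)*(a*5)))+(((5*5)*9)+b))*1) -> ((((y*x)*(5*x))*((6*x)*(a*5)))+(((5*5)*9)+b))
Step 2: at RLL: (5*5) -> 25; overall: ((((y*x)*(5*x))*((6*x)*(a*5)))+(((5*5)*9)+b)) -> ((((y*x)*(5*x))*((6*x)*(a*5)))+((25*9)+b))
Step 3: at RL: (25*9) -> 225; overall: ((((y*x)*(5*x))*((6*x)*(a*5)))+((25*9)+b)) -> ((((y*x)*(5*x))*((6*x)*(a*5)))+(225+b))
Fixed point: ((((y*x)*(5*x))*((6*x)*(a*5)))+(225+b))

Answer: ((((y*x)*(5*x))*((6*x)*(a*5)))+(225+b))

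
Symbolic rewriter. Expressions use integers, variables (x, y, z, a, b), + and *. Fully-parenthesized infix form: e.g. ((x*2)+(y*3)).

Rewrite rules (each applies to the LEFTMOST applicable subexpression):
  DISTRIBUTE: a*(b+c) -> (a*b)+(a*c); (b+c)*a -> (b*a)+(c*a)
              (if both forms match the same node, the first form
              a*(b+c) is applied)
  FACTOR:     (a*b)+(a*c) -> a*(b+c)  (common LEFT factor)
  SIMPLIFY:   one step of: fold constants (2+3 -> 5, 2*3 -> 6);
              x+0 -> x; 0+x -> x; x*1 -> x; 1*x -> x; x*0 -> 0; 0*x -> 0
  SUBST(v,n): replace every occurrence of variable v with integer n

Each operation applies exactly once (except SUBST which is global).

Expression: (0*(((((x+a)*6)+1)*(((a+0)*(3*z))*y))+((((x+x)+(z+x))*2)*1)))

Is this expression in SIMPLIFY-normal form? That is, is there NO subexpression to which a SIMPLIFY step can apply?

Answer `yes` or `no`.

Expression: (0*(((((x+a)*6)+1)*(((a+0)*(3*z))*y))+((((x+x)+(z+x))*2)*1)))
Scanning for simplifiable subexpressions (pre-order)...
  at root: (0*(((((x+a)*6)+1)*(((a+0)*(3*z))*y))+((((x+x)+(z+x))*2)*1))) (SIMPLIFIABLE)
  at R: (((((x+a)*6)+1)*(((a+0)*(3*z))*y))+((((x+x)+(z+x))*2)*1)) (not simplifiable)
  at RL: ((((x+a)*6)+1)*(((a+0)*(3*z))*y)) (not simplifiable)
  at RLL: (((x+a)*6)+1) (not simplifiable)
  at RLLL: ((x+a)*6) (not simplifiable)
  at RLLLL: (x+a) (not simplifiable)
  at RLR: (((a+0)*(3*z))*y) (not simplifiable)
  at RLRL: ((a+0)*(3*z)) (not simplifiable)
  at RLRLL: (a+0) (SIMPLIFIABLE)
  at RLRLR: (3*z) (not simplifiable)
  at RR: ((((x+x)+(z+x))*2)*1) (SIMPLIFIABLE)
  at RRL: (((x+x)+(z+x))*2) (not simplifiable)
  at RRLL: ((x+x)+(z+x)) (not simplifiable)
  at RRLLL: (x+x) (not simplifiable)
  at RRLLR: (z+x) (not simplifiable)
Found simplifiable subexpr at path root: (0*(((((x+a)*6)+1)*(((a+0)*(3*z))*y))+((((x+x)+(z+x))*2)*1)))
One SIMPLIFY step would give: 0
-> NOT in normal form.

Answer: no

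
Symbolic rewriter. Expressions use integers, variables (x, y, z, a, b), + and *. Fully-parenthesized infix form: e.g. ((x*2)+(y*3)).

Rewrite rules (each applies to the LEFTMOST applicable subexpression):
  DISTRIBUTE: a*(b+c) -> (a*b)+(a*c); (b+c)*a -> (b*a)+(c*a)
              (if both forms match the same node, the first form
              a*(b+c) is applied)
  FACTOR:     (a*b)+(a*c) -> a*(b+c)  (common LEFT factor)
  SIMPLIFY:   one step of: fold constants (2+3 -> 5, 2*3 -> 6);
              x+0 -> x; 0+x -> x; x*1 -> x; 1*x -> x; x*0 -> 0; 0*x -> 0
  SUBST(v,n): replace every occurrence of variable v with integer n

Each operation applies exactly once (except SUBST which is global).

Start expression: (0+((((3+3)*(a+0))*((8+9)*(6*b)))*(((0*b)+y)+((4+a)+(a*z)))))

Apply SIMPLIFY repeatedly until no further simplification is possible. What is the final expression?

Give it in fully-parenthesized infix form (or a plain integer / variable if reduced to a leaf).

Answer: (((6*a)*(17*(6*b)))*(y+((4+a)+(a*z))))

Derivation:
Start: (0+((((3+3)*(a+0))*((8+9)*(6*b)))*(((0*b)+y)+((4+a)+(a*z)))))
Step 1: at root: (0+((((3+3)*(a+0))*((8+9)*(6*b)))*(((0*b)+y)+((4+a)+(a*z))))) -> ((((3+3)*(a+0))*((8+9)*(6*b)))*(((0*b)+y)+((4+a)+(a*z)))); overall: (0+((((3+3)*(a+0))*((8+9)*(6*b)))*(((0*b)+y)+((4+a)+(a*z))))) -> ((((3+3)*(a+0))*((8+9)*(6*b)))*(((0*b)+y)+((4+a)+(a*z))))
Step 2: at LLL: (3+3) -> 6; overall: ((((3+3)*(a+0))*((8+9)*(6*b)))*(((0*b)+y)+((4+a)+(a*z)))) -> (((6*(a+0))*((8+9)*(6*b)))*(((0*b)+y)+((4+a)+(a*z))))
Step 3: at LLR: (a+0) -> a; overall: (((6*(a+0))*((8+9)*(6*b)))*(((0*b)+y)+((4+a)+(a*z)))) -> (((6*a)*((8+9)*(6*b)))*(((0*b)+y)+((4+a)+(a*z))))
Step 4: at LRL: (8+9) -> 17; overall: (((6*a)*((8+9)*(6*b)))*(((0*b)+y)+((4+a)+(a*z)))) -> (((6*a)*(17*(6*b)))*(((0*b)+y)+((4+a)+(a*z))))
Step 5: at RLL: (0*b) -> 0; overall: (((6*a)*(17*(6*b)))*(((0*b)+y)+((4+a)+(a*z)))) -> (((6*a)*(17*(6*b)))*((0+y)+((4+a)+(a*z))))
Step 6: at RL: (0+y) -> y; overall: (((6*a)*(17*(6*b)))*((0+y)+((4+a)+(a*z)))) -> (((6*a)*(17*(6*b)))*(y+((4+a)+(a*z))))
Fixed point: (((6*a)*(17*(6*b)))*(y+((4+a)+(a*z))))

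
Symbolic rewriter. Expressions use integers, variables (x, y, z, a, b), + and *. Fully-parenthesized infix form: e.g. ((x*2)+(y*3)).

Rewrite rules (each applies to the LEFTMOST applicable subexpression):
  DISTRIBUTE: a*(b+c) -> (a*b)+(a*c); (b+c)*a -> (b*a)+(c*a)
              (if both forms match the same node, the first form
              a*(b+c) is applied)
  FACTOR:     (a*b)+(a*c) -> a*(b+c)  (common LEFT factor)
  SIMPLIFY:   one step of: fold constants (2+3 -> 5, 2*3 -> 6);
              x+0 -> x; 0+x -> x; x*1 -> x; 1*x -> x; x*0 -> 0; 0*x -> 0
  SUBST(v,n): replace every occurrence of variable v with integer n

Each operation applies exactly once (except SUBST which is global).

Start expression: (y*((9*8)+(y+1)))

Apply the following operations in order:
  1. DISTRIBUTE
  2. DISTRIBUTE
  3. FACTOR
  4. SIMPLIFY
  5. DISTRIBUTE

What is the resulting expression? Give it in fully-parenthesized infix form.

Start: (y*((9*8)+(y+1)))
Apply DISTRIBUTE at root (target: (y*((9*8)+(y+1)))): (y*((9*8)+(y+1))) -> ((y*(9*8))+(y*(y+1)))
Apply DISTRIBUTE at R (target: (y*(y+1))): ((y*(9*8))+(y*(y+1))) -> ((y*(9*8))+((y*y)+(y*1)))
Apply FACTOR at R (target: ((y*y)+(y*1))): ((y*(9*8))+((y*y)+(y*1))) -> ((y*(9*8))+(y*(y+1)))
Apply SIMPLIFY at LR (target: (9*8)): ((y*(9*8))+(y*(y+1))) -> ((y*72)+(y*(y+1)))
Apply DISTRIBUTE at R (target: (y*(y+1))): ((y*72)+(y*(y+1))) -> ((y*72)+((y*y)+(y*1)))

Answer: ((y*72)+((y*y)+(y*1)))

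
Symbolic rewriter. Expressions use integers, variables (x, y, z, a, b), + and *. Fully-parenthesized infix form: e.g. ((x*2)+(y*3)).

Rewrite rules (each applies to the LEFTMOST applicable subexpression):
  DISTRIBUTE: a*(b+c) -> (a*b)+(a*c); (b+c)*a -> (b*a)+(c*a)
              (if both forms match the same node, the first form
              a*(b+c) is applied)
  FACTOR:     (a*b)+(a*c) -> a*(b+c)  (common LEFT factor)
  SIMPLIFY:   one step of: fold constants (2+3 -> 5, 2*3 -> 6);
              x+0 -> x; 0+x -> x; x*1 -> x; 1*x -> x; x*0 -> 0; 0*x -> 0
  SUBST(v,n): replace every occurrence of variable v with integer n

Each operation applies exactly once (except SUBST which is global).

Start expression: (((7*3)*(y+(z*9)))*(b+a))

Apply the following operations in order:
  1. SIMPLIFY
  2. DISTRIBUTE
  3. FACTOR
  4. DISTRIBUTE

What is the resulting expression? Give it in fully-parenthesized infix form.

Answer: (((21*(y+(z*9)))*b)+((21*(y+(z*9)))*a))

Derivation:
Start: (((7*3)*(y+(z*9)))*(b+a))
Apply SIMPLIFY at LL (target: (7*3)): (((7*3)*(y+(z*9)))*(b+a)) -> ((21*(y+(z*9)))*(b+a))
Apply DISTRIBUTE at root (target: ((21*(y+(z*9)))*(b+a))): ((21*(y+(z*9)))*(b+a)) -> (((21*(y+(z*9)))*b)+((21*(y+(z*9)))*a))
Apply FACTOR at root (target: (((21*(y+(z*9)))*b)+((21*(y+(z*9)))*a))): (((21*(y+(z*9)))*b)+((21*(y+(z*9)))*a)) -> ((21*(y+(z*9)))*(b+a))
Apply DISTRIBUTE at root (target: ((21*(y+(z*9)))*(b+a))): ((21*(y+(z*9)))*(b+a)) -> (((21*(y+(z*9)))*b)+((21*(y+(z*9)))*a))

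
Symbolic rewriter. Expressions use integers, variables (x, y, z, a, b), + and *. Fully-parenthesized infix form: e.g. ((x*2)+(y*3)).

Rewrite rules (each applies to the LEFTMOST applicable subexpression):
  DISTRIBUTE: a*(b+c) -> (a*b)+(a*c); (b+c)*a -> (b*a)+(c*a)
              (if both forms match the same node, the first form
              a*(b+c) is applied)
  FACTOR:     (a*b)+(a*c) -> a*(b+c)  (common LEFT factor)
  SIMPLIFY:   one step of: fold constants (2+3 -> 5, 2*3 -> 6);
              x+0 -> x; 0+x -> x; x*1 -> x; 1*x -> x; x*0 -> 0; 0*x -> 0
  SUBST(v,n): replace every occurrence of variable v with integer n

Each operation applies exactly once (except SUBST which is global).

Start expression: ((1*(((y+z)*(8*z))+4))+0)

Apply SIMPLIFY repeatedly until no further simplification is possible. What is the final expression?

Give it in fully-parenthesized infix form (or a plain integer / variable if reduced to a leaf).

Answer: (((y+z)*(8*z))+4)

Derivation:
Start: ((1*(((y+z)*(8*z))+4))+0)
Step 1: at root: ((1*(((y+z)*(8*z))+4))+0) -> (1*(((y+z)*(8*z))+4)); overall: ((1*(((y+z)*(8*z))+4))+0) -> (1*(((y+z)*(8*z))+4))
Step 2: at root: (1*(((y+z)*(8*z))+4)) -> (((y+z)*(8*z))+4); overall: (1*(((y+z)*(8*z))+4)) -> (((y+z)*(8*z))+4)
Fixed point: (((y+z)*(8*z))+4)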